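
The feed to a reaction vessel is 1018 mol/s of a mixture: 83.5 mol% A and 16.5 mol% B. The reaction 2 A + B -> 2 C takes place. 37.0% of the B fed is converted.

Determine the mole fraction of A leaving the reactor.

B reacted = 0.37 × 168 = 62.15 mol/s; ν_B = −1, so ξ = 62.15/1 = 62.15 mol/s.
Outlet amounts (n = n₀ + ν ξ):
  A: 850 − 2(62.15) = 725.7
  B: 168 − 1(62.15) = 105.8
  C: 0 + 2(62.15) = 124.3
Total out = 955.9 mol/s; y_A = 725.7 / 955.9 = 0.7593.

0.759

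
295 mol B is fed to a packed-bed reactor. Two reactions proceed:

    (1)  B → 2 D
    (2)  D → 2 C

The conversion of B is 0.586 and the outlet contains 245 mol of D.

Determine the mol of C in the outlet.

Conversion of B: B consumed = 1ξ₁ = 0.586 × 295 → ξ₁ = 172.9 mol.
D balance: n_D = 0 + 2ξ₁ − 1ξ₂ = 245 → ξ₂ = (2·172.9 − 245)/1 = 100.7 mol.
Outlet amounts (n = n₀ + Σ ν·ξ):
  B: 295 − 1(172.9) = 122.1
  D: 0 + 2(172.9) − 1(100.7) = 245
  C: 0 + 2(100.7) = 201.5

201 mol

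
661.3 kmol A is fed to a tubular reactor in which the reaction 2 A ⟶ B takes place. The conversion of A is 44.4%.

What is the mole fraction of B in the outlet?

A reacted = 0.444 × 661.3 = 293.6 kmol; ν_A = −2, so ξ = 293.6/2 = 146.8 kmol.
Outlet amounts (n = n₀ + ν ξ):
  A: 661.3 − 2(146.8) = 367.7
  B: 0 + 1(146.8) = 146.8
Total out = 514.5 kmol; y_B = 146.8 / 514.5 = 0.2853.

0.285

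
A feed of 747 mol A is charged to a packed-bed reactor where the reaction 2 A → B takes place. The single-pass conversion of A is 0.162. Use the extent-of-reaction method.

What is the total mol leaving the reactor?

686 mol

A reacted = 0.162 × 747 = 121 mol; ν_A = −2, so ξ = 121/2 = 60.51 mol.
Outlet amounts (n = n₀ + ν ξ):
  A: 747 − 2(60.51) = 626
  B: 0 + 1(60.51) = 60.51
Total out = 626 + 60.51 = 686.5 mol.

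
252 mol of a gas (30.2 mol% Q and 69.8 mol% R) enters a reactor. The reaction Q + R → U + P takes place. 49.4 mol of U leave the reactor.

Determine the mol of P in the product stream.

For U: n = n₀ + 1ξ → 49.4 = 0 + 1ξ, giving ξ = 49.4 mol.
Outlet amounts (n = n₀ + ν ξ):
  Q: 76.1 − 1(49.4) = 26.7
  R: 175.9 − 1(49.4) = 126.5
  U: 0 + 1(49.4) = 49.4
  P: 0 + 1(49.4) = 49.4

49.4 mol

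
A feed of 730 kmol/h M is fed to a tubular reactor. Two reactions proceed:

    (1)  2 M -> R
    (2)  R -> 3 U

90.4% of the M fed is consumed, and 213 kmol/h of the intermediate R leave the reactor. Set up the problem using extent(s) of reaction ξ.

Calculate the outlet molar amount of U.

Conversion of M: M consumed = 2ξ₁ = 0.904 × 730 → ξ₁ = 330 kmol/h.
R balance: n_R = 0 + 1ξ₁ − 1ξ₂ = 213 → ξ₂ = (1·330 − 213)/1 = 117 kmol/h.
Outlet amounts (n = n₀ + Σ ν·ξ):
  M: 730 − 2(330) = 70.08
  R: 0 + 1(330) − 1(117) = 213
  U: 0 + 3(117) = 350.9

351 kmol/h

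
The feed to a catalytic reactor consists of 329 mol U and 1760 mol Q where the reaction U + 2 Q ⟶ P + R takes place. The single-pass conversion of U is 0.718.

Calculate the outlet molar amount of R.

236 mol

U reacted = 0.718 × 329 = 236.2 mol; ν_U = −1, so ξ = 236.2/1 = 236.2 mol.
Outlet amounts (n = n₀ + ν ξ):
  U: 329 − 1(236.2) = 92.78
  Q: 1760 − 2(236.2) = 1288
  P: 0 + 1(236.2) = 236.2
  R: 0 + 1(236.2) = 236.2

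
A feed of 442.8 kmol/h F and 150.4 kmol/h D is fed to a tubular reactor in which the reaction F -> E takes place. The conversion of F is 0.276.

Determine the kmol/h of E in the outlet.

122 kmol/h

F reacted = 0.276 × 442.8 = 122.2 kmol/h; ν_F = −1, so ξ = 122.2/1 = 122.2 kmol/h.
Outlet amounts (n = n₀ + ν ξ):
  F: 442.8 − 1(122.2) = 320.6
  E: 0 + 1(122.2) = 122.2
  D: 150.4 (inert)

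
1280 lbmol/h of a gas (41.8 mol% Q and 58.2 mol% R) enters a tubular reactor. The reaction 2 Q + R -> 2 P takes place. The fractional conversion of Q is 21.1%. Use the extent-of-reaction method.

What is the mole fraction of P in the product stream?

0.0923

Q reacted = 0.211 × 535 = 112.9 lbmol/h; ν_Q = −2, so ξ = 112.9/2 = 56.45 lbmol/h.
Outlet amounts (n = n₀ + ν ξ):
  Q: 535 − 2(56.45) = 422.1
  R: 745 − 1(56.45) = 688.5
  P: 0 + 2(56.45) = 112.9
Total out = 1224 lbmol/h; y_P = 112.9 / 1224 = 0.09227.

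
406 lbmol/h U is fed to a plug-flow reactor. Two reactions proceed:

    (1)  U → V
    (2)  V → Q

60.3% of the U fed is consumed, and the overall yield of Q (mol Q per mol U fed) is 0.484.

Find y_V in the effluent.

Conversion of U: U consumed = 1ξ₁ = 0.603 × 406 → ξ₁ = 244.8 lbmol/h.
Yield of Q: 1ξ₂ / 406 = 0.484 → ξ₂ = 196.5 lbmol/h.
Outlet amounts (n = n₀ + Σ ν·ξ):
  U: 406 − 1(244.8) = 161.2
  V: 0 + 1(244.8) − 1(196.5) = 48.31
  Q: 0 + 1(196.5) = 196.5
Total out = 406 lbmol/h; y_V = 48.31 / 406 = 0.119.

0.119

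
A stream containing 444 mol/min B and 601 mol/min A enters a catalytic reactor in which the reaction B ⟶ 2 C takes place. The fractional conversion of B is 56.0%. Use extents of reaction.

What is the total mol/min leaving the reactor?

1290 mol/min

B reacted = 0.56 × 444 = 248.6 mol/min; ν_B = −1, so ξ = 248.6/1 = 248.6 mol/min.
Outlet amounts (n = n₀ + ν ξ):
  B: 444 − 1(248.6) = 195.4
  C: 0 + 2(248.6) = 497.3
  A: 601 (inert)
Total out = 195.4 + 497.3 + 601 = 1294 mol/min.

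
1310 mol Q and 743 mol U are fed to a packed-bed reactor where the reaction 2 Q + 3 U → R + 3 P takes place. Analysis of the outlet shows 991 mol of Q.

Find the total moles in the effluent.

1890 mol

For Q: n = n₀ − 2ξ → 991 = 1310 − 2ξ, giving ξ = 159.5 mol.
Outlet amounts (n = n₀ + ν ξ):
  Q: 1310 − 2(159.5) = 991
  U: 743 − 3(159.5) = 264.5
  R: 0 + 1(159.5) = 159.5
  P: 0 + 3(159.5) = 478.5
Total out = 991 + 264.5 + 159.5 + 478.5 = 1894 mol.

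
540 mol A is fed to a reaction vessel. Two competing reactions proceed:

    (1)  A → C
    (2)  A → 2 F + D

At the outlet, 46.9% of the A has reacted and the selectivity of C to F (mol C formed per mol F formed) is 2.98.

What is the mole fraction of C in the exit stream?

0.354

Conversion of A: A consumed = 0.469 × 540 = 253.3 mol = 1ξ₁ + 1ξ₂.
Selectivity: 1ξ₁ / (2ξ₂) = 2.98 → ξ₁ = 5.96 ξ₂.
Substitute: (1·5.96 + 1) ξ₂ = 253.3 → ξ₂ = 36.39 mol, ξ₁ = 216.9 mol.
Outlet amounts (n = n₀ + Σ ν·ξ):
  A: 540 − 1(216.9) − 1(36.39) = 286.7
  C: 0 + 1(216.9) = 216.9
  F: 0 + 2(36.39) = 72.78
  D: 0 + 1(36.39) = 36.39
Total out = 612.8 mol; y_C = 216.9 / 612.8 = 0.3539.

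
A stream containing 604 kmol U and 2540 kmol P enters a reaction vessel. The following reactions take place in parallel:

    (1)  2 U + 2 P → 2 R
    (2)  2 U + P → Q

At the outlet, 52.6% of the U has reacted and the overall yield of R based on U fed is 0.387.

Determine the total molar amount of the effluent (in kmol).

Yield of R: 2ξ₁ / 604 = 0.387 → ξ₁ = 116.9 kmol.
Conversion of U: 2ξ₁ + 2ξ₂ = 0.526 × 604 = 317.7 → ξ₂ = 41.98 kmol.
Outlet amounts (n = n₀ + Σ ν·ξ):
  U: 604 − 2(116.9) − 2(41.98) = 286.3
  P: 2540 − 2(116.9) − 1(41.98) = 2264
  R: 0 + 2(116.9) = 233.7
  Q: 0 + 1(41.98) = 41.98
Total out = 286.3 + 2264 + 233.7 + 41.98 = 2826 kmol.

2830 kmol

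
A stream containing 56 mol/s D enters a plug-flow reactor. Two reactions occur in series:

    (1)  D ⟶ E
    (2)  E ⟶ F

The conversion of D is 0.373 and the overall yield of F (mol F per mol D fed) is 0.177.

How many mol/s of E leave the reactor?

11 mol/s

Conversion of D: D consumed = 1ξ₁ = 0.373 × 56 → ξ₁ = 20.89 mol/s.
Yield of F: 1ξ₂ / 56 = 0.177 → ξ₂ = 9.912 mol/s.
Outlet amounts (n = n₀ + Σ ν·ξ):
  D: 56 − 1(20.89) = 35.11
  E: 0 + 1(20.89) − 1(9.912) = 10.98
  F: 0 + 1(9.912) = 9.912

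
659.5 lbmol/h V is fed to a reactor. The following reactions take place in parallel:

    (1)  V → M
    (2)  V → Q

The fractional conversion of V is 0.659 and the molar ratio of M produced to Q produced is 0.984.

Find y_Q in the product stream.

Conversion of V: V consumed = 0.659 × 659.5 = 434.6 lbmol/h = 1ξ₁ + 1ξ₂.
Selectivity: 1ξ₁ / (1ξ₂) = 0.984 → ξ₁ = 0.984 ξ₂.
Substitute: (1·0.984 + 1) ξ₂ = 434.6 → ξ₂ = 219.1 lbmol/h, ξ₁ = 215.6 lbmol/h.
Outlet amounts (n = n₀ + Σ ν·ξ):
  V: 659.5 − 1(215.6) − 1(219.1) = 224.9
  M: 0 + 1(215.6) = 215.6
  Q: 0 + 1(219.1) = 219.1
Total out = 659.5 lbmol/h; y_Q = 219.1 / 659.5 = 0.3322.

0.332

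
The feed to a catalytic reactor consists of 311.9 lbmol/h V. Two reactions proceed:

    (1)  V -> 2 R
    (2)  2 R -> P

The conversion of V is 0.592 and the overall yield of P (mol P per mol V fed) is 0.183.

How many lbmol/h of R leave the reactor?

Conversion of V: V consumed = 1ξ₁ = 0.592 × 311.9 → ξ₁ = 184.6 lbmol/h.
Yield of P: 1ξ₂ / 311.9 = 0.183 → ξ₂ = 57.08 lbmol/h.
Outlet amounts (n = n₀ + Σ ν·ξ):
  V: 311.9 − 1(184.6) = 127.3
  R: 0 + 2(184.6) − 2(57.08) = 255.1
  P: 0 + 1(57.08) = 57.08

255 lbmol/h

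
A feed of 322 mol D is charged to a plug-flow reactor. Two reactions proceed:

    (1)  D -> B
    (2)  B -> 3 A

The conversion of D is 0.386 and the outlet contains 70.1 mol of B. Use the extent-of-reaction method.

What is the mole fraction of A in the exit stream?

0.378

Conversion of D: D consumed = 1ξ₁ = 0.386 × 322 → ξ₁ = 124.3 mol.
B balance: n_B = 0 + 1ξ₁ − 1ξ₂ = 70.1 → ξ₂ = (1·124.3 − 70.1)/1 = 54.19 mol.
Outlet amounts (n = n₀ + Σ ν·ξ):
  D: 322 − 1(124.3) = 197.7
  B: 0 + 1(124.3) − 1(54.19) = 70.1
  A: 0 + 3(54.19) = 162.6
Total out = 430.4 mol; y_A = 162.6 / 430.4 = 0.3777.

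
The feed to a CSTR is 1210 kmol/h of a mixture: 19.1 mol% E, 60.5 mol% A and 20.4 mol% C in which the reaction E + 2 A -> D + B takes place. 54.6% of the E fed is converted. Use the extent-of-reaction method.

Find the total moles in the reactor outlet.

1080 kmol/h

E reacted = 0.546 × 231.1 = 126.2 kmol/h; ν_E = −1, so ξ = 126.2/1 = 126.2 kmol/h.
Outlet amounts (n = n₀ + ν ξ):
  E: 231.1 − 1(126.2) = 104.9
  A: 732 − 2(126.2) = 479.7
  D: 0 + 1(126.2) = 126.2
  B: 0 + 1(126.2) = 126.2
  C: 246.8 (inert)
Total out = 104.9 + 479.7 + 126.2 + 126.2 + 246.8 = 1084 kmol/h.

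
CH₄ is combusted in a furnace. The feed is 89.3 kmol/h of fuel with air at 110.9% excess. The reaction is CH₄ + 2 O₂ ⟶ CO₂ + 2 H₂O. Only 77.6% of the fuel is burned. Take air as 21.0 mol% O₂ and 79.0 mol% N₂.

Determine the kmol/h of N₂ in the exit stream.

Stoichiometric O₂ = 2 × 89.3 = 178.6 kmol/h; O₂ fed = 178.6 × 2.109 = 376.7 kmol/h.
N₂ fed = 376.7 × 79/21 = 1417 kmol/h.
Fuel reacted = 0.776 × 89.3 → ξ = 69.3 kmol/h.
Outlet (n = n₀ + ν ξ):
  CH₄: 89.3 − 1(69.3) = 20
  O₂: 376.7 − 2(69.3) = 238.1
  N₂: 1417 (inert)
  CO₂: 0 + 1(69.3) = 69.3
  H₂O: 0 + 2(69.3) = 138.6

1420 kmol/h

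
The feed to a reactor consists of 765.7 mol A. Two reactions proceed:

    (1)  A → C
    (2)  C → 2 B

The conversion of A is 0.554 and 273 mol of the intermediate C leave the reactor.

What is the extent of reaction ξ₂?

Conversion of A: A consumed = 1ξ₁ = 0.554 × 765.7 → ξ₁ = 424.2 mol.
C balance: n_C = 0 + 1ξ₁ − 1ξ₂ = 273 → ξ₂ = (1·424.2 − 273)/1 = 151.2 mol.
Outlet amounts (n = n₀ + Σ ν·ξ):
  A: 765.7 − 1(424.2) = 341.5
  C: 0 + 1(424.2) − 1(151.2) = 273
  B: 0 + 2(151.2) = 302.4

ξ₂ = 151 mol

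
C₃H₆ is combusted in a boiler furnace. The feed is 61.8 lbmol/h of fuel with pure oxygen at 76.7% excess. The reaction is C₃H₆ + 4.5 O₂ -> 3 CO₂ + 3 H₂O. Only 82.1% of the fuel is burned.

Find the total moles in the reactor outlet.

579 lbmol/h

Stoichiometric O₂ = 4.5 × 61.8 = 278.1 lbmol/h; O₂ fed = 278.1 × 1.767 = 491.4 lbmol/h.
Fuel reacted = 0.821 × 61.8 → ξ = 50.74 lbmol/h.
Outlet (n = n₀ + ν ξ):
  C₃H₆: 61.8 − 1(50.74) = 11.06
  O₂: 491.4 − 4.5(50.74) = 263.1
  CO₂: 0 + 3(50.74) = 152.2
  H₂O: 0 + 3(50.74) = 152.2
Total out = 11.06 + 263.1 + 152.2 + 152.2 = 578.6 lbmol/h.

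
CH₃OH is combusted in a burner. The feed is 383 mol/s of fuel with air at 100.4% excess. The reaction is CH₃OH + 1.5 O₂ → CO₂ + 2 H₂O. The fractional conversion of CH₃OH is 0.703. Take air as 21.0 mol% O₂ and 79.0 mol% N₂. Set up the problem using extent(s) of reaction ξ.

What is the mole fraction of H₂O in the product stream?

Stoichiometric O₂ = 1.5 × 383 = 574.5 mol/s; O₂ fed = 574.5 × 2.004 = 1151 mol/s.
N₂ fed = 1151 × 79/21 = 4331 mol/s.
Fuel reacted = 0.703 × 383 → ξ = 269.2 mol/s.
Outlet (n = n₀ + ν ξ):
  CH₃OH: 383 − 1(269.2) = 113.8
  O₂: 1151 − 1.5(269.2) = 747.4
  N₂: 4331 (inert)
  CO₂: 0 + 1(269.2) = 269.2
  H₂O: 0 + 2(269.2) = 538.5
Total out = 6000 mol/s; y_H₂O = 538.5 / 6000 = 0.08975.

0.0897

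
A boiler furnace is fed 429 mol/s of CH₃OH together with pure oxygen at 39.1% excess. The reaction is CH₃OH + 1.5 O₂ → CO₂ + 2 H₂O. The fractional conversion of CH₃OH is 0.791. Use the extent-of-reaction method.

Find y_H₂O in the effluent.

0.454

Stoichiometric O₂ = 1.5 × 429 = 643.5 mol/s; O₂ fed = 643.5 × 1.391 = 895.1 mol/s.
Fuel reacted = 0.791 × 429 → ξ = 339.3 mol/s.
Outlet (n = n₀ + ν ξ):
  CH₃OH: 429 − 1(339.3) = 89.66
  O₂: 895.1 − 1.5(339.3) = 386.1
  CO₂: 0 + 1(339.3) = 339.3
  H₂O: 0 + 2(339.3) = 678.7
Total out = 1494 mol/s; y_H₂O = 678.7 / 1494 = 0.4543.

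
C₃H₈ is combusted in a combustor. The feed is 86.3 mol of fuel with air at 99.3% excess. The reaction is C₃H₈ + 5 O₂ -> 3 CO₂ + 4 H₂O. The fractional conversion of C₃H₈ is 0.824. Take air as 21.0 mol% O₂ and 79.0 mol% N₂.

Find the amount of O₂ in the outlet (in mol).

504 mol

Stoichiometric O₂ = 5 × 86.3 = 431.5 mol; O₂ fed = 431.5 × 1.993 = 860 mol.
N₂ fed = 860 × 79/21 = 3235 mol.
Fuel reacted = 0.824 × 86.3 → ξ = 71.11 mol.
Outlet (n = n₀ + ν ξ):
  C₃H₈: 86.3 − 1(71.11) = 15.19
  O₂: 860 − 5(71.11) = 504.4
  N₂: 3235 (inert)
  CO₂: 0 + 3(71.11) = 213.3
  H₂O: 0 + 4(71.11) = 284.4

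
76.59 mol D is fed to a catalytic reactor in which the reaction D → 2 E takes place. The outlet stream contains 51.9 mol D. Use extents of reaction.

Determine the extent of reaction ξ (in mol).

For D: n = n₀ − 1ξ → 51.9 = 76.59 − 1ξ, giving ξ = 24.69 mol.
Outlet amounts (n = n₀ + ν ξ):
  D: 76.59 − 1(24.69) = 51.9
  E: 0 + 2(24.69) = 49.38

ξ = 24.7 mol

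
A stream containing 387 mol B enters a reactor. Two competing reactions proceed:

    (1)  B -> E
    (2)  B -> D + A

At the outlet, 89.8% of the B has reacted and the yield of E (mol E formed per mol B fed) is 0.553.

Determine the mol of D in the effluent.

Yield of E: 1ξ₁ / 387 = 0.553 → ξ₁ = 214 mol.
Conversion of B: 1ξ₁ + 1ξ₂ = 0.898 × 387 = 347.5 → ξ₂ = 133.5 mol.
Outlet amounts (n = n₀ + Σ ν·ξ):
  B: 387 − 1(214) − 1(133.5) = 39.47
  E: 0 + 1(214) = 214
  D: 0 + 1(133.5) = 133.5
  A: 0 + 1(133.5) = 133.5

134 mol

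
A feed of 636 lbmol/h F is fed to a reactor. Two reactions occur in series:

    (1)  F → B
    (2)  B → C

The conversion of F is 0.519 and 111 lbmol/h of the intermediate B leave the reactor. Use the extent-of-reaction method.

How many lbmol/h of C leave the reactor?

219 lbmol/h

Conversion of F: F consumed = 1ξ₁ = 0.519 × 636 → ξ₁ = 330.1 lbmol/h.
B balance: n_B = 0 + 1ξ₁ − 1ξ₂ = 111 → ξ₂ = (1·330.1 − 111)/1 = 219.1 lbmol/h.
Outlet amounts (n = n₀ + Σ ν·ξ):
  F: 636 − 1(330.1) = 305.9
  B: 0 + 1(330.1) − 1(219.1) = 111
  C: 0 + 1(219.1) = 219.1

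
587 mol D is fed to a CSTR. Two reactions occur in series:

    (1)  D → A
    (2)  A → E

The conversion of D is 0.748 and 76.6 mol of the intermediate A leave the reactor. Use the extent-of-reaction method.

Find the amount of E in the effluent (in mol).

Conversion of D: D consumed = 1ξ₁ = 0.748 × 587 → ξ₁ = 439.1 mol.
A balance: n_A = 0 + 1ξ₁ − 1ξ₂ = 76.6 → ξ₂ = (1·439.1 − 76.6)/1 = 362.5 mol.
Outlet amounts (n = n₀ + Σ ν·ξ):
  D: 587 − 1(439.1) = 147.9
  A: 0 + 1(439.1) − 1(362.5) = 76.6
  E: 0 + 1(362.5) = 362.5

362 mol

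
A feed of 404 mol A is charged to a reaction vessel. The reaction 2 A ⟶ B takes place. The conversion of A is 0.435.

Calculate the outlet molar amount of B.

A reacted = 0.435 × 404 = 175.7 mol; ν_A = −2, so ξ = 175.7/2 = 87.87 mol.
Outlet amounts (n = n₀ + ν ξ):
  A: 404 − 2(87.87) = 228.3
  B: 0 + 1(87.87) = 87.87

87.9 mol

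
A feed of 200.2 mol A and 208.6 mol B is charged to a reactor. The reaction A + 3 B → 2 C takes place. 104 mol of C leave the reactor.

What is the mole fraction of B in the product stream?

0.173

For C: n = n₀ + 2ξ → 104 = 0 + 2ξ, giving ξ = 52 mol.
Outlet amounts (n = n₀ + ν ξ):
  A: 200.2 − 1(52) = 148.2
  B: 208.6 − 3(52) = 52.6
  C: 0 + 2(52) = 104
Total out = 304.8 mol; y_B = 52.6 / 304.8 = 0.1726.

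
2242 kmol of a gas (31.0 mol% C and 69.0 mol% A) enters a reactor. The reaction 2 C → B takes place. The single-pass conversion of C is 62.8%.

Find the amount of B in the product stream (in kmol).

C reacted = 0.628 × 695 = 436.5 kmol; ν_C = −2, so ξ = 436.5/2 = 218.2 kmol.
Outlet amounts (n = n₀ + ν ξ):
  C: 695 − 2(218.2) = 258.5
  B: 0 + 1(218.2) = 218.2
  A: 1547 (inert)

218 kmol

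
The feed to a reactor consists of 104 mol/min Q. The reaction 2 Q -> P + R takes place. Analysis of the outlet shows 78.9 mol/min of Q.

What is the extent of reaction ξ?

For Q: n = n₀ − 2ξ → 78.9 = 104 − 2ξ, giving ξ = 12.55 mol/min.
Outlet amounts (n = n₀ + ν ξ):
  Q: 104 − 2(12.55) = 78.9
  P: 0 + 1(12.55) = 12.55
  R: 0 + 1(12.55) = 12.55

ξ = 12.5 mol/min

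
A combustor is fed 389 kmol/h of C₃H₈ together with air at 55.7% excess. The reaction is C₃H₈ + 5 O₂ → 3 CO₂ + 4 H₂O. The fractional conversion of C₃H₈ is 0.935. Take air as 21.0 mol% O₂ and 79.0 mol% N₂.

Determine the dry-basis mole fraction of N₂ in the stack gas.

Stoichiometric O₂ = 5 × 389 = 1945 kmol/h; O₂ fed = 1945 × 1.557 = 3028 kmol/h.
N₂ fed = 3028 × 79/21 = 11390 kmol/h.
Fuel reacted = 0.935 × 389 → ξ = 363.7 kmol/h.
Outlet (n = n₀ + ν ξ):
  C₃H₈: 389 − 1(363.7) = 25.28
  O₂: 3028 − 5(363.7) = 1210
  N₂: 11390 (inert)
  CO₂: 0 + 3(363.7) = 1091
  H₂O: 0 + 4(363.7) = 1455
Dry total = 13720 kmol/h; y_N₂ (dry) = 11390 / 13720 = 0.8304.

0.83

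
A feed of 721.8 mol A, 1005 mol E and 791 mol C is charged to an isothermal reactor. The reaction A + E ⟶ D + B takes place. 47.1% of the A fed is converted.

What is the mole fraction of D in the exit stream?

A reacted = 0.471 × 721.8 = 340 mol; ν_A = −1, so ξ = 340/1 = 340 mol.
Outlet amounts (n = n₀ + ν ξ):
  A: 721.8 − 1(340) = 381.8
  E: 1005 − 1(340) = 665
  D: 0 + 1(340) = 340
  B: 0 + 1(340) = 340
  C: 791 (inert)
Total out = 2518 mol; y_D = 340 / 2518 = 0.135.

0.135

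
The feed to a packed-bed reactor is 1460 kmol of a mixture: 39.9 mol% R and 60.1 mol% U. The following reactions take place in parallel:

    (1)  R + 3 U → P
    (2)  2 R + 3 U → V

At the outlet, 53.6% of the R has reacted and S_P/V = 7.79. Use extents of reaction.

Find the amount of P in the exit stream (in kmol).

248 kmol

Conversion of R: R consumed = 0.536 × 582.5 = 312.2 kmol = 1ξ₁ + 2ξ₂.
Selectivity: 1ξ₁ / (1ξ₂) = 7.79 → ξ₁ = 7.79 ξ₂.
Substitute: (1·7.79 + 2) ξ₂ = 312.2 → ξ₂ = 31.89 kmol, ξ₁ = 248.5 kmol.
Outlet amounts (n = n₀ + Σ ν·ξ):
  R: 582.5 − 1(248.5) − 2(31.89) = 270.3
  U: 877.5 − 3(248.5) − 3(31.89) = 36.42
  P: 0 + 1(248.5) = 248.5
  V: 0 + 1(31.89) = 31.89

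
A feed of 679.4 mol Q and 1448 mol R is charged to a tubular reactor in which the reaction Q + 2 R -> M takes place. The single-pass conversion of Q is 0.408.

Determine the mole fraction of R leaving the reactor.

Q reacted = 0.408 × 679.4 = 277.2 mol; ν_Q = −1, so ξ = 277.2/1 = 277.2 mol.
Outlet amounts (n = n₀ + ν ξ):
  Q: 679.4 − 1(277.2) = 402.2
  R: 1448 − 2(277.2) = 893.6
  M: 0 + 1(277.2) = 277.2
Total out = 1573 mol; y_R = 893.6 / 1573 = 0.5681.

0.568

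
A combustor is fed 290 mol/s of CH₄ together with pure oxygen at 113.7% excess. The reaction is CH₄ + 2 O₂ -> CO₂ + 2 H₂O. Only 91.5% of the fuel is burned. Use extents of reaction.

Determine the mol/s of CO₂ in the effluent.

Stoichiometric O₂ = 2 × 290 = 580 mol/s; O₂ fed = 580 × 2.137 = 1239 mol/s.
Fuel reacted = 0.915 × 290 → ξ = 265.4 mol/s.
Outlet (n = n₀ + ν ξ):
  CH₄: 290 − 1(265.4) = 24.65
  O₂: 1239 − 2(265.4) = 708.8
  CO₂: 0 + 1(265.4) = 265.4
  H₂O: 0 + 2(265.4) = 530.7

265 mol/s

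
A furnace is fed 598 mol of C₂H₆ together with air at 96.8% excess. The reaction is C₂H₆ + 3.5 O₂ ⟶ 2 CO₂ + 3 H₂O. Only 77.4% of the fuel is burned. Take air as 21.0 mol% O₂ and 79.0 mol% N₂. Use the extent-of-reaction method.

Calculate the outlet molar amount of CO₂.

926 mol

Stoichiometric O₂ = 3.5 × 598 = 2093 mol; O₂ fed = 2093 × 1.968 = 4119 mol.
N₂ fed = 4119 × 79/21 = 15500 mol.
Fuel reacted = 0.774 × 598 → ξ = 462.9 mol.
Outlet (n = n₀ + ν ξ):
  C₂H₆: 598 − 1(462.9) = 135.1
  O₂: 4119 − 3.5(462.9) = 2499
  N₂: 15500 (inert)
  CO₂: 0 + 2(462.9) = 925.7
  H₂O: 0 + 3(462.9) = 1389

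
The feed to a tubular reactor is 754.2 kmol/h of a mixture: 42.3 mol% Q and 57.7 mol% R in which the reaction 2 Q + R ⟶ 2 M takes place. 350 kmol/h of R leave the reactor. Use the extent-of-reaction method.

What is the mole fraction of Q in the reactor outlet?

0.222

For R: n = n₀ − 1ξ → 350 = 435.2 − 1ξ, giving ξ = 85.17 kmol/h.
Outlet amounts (n = n₀ + ν ξ):
  Q: 319 − 2(85.17) = 148.7
  R: 435.2 − 1(85.17) = 350
  M: 0 + 2(85.17) = 170.3
Total out = 669 kmol/h; y_Q = 148.7 / 669 = 0.2222.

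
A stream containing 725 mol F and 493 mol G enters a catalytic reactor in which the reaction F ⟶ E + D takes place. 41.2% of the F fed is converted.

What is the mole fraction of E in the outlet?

F reacted = 0.412 × 725 = 298.7 mol; ν_F = −1, so ξ = 298.7/1 = 298.7 mol.
Outlet amounts (n = n₀ + ν ξ):
  F: 725 − 1(298.7) = 426.3
  E: 0 + 1(298.7) = 298.7
  D: 0 + 1(298.7) = 298.7
  G: 493 (inert)
Total out = 1517 mol; y_E = 298.7 / 1517 = 0.1969.

0.197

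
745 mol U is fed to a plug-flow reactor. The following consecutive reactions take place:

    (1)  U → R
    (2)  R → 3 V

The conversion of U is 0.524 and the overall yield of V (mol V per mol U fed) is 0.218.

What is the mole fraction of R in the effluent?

0.394

Conversion of U: U consumed = 1ξ₁ = 0.524 × 745 → ξ₁ = 390.4 mol.
Yield of V: 3ξ₂ / 745 = 0.218 → ξ₂ = 54.14 mol.
Outlet amounts (n = n₀ + Σ ν·ξ):
  U: 745 − 1(390.4) = 354.6
  R: 0 + 1(390.4) − 1(54.14) = 336.2
  V: 0 + 3(54.14) = 162.4
Total out = 853.3 mol; y_R = 336.2 / 853.3 = 0.3941.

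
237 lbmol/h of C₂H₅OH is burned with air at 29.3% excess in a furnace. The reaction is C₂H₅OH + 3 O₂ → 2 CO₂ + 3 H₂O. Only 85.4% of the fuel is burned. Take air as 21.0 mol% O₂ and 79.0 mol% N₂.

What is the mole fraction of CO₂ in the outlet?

Stoichiometric O₂ = 3 × 237 = 711 lbmol/h; O₂ fed = 711 × 1.293 = 919.3 lbmol/h.
N₂ fed = 919.3 × 79/21 = 3458 lbmol/h.
Fuel reacted = 0.854 × 237 → ξ = 202.4 lbmol/h.
Outlet (n = n₀ + ν ξ):
  C₂H₅OH: 237 − 1(202.4) = 34.6
  O₂: 919.3 − 3(202.4) = 312.1
  N₂: 3458 (inert)
  CO₂: 0 + 2(202.4) = 404.8
  H₂O: 0 + 3(202.4) = 607.2
Total out = 4817 lbmol/h; y_CO₂ = 404.8 / 4817 = 0.08403.

0.084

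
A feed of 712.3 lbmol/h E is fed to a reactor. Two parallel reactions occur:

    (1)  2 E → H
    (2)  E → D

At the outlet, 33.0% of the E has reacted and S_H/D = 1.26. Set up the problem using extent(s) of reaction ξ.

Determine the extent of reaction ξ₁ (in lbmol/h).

Conversion of E: E consumed = 0.33 × 712.3 = 235.1 lbmol/h = 2ξ₁ + 1ξ₂.
Selectivity: 1ξ₁ / (1ξ₂) = 1.26 → ξ₁ = 1.26 ξ₂.
Substitute: (2·1.26 + 1) ξ₂ = 235.1 → ξ₂ = 66.78 lbmol/h, ξ₁ = 84.14 lbmol/h.
Outlet amounts (n = n₀ + Σ ν·ξ):
  E: 712.3 − 2(84.14) − 1(66.78) = 477.2
  H: 0 + 1(84.14) = 84.14
  D: 0 + 1(66.78) = 66.78

ξ₁ = 84.1 lbmol/h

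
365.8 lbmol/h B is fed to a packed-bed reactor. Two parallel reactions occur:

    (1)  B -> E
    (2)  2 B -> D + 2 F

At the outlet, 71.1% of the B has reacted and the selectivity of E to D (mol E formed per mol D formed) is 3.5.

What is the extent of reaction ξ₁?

Conversion of B: B consumed = 0.711 × 365.8 = 260.1 lbmol/h = 1ξ₁ + 2ξ₂.
Selectivity: 1ξ₁ / (1ξ₂) = 3.5 → ξ₁ = 3.5 ξ₂.
Substitute: (1·3.5 + 2) ξ₂ = 260.1 → ξ₂ = 47.29 lbmol/h, ξ₁ = 165.5 lbmol/h.
Outlet amounts (n = n₀ + Σ ν·ξ):
  B: 365.8 − 1(165.5) − 2(47.29) = 105.7
  E: 0 + 1(165.5) = 165.5
  D: 0 + 1(47.29) = 47.29
  F: 0 + 2(47.29) = 94.58

ξ₁ = 166 lbmol/h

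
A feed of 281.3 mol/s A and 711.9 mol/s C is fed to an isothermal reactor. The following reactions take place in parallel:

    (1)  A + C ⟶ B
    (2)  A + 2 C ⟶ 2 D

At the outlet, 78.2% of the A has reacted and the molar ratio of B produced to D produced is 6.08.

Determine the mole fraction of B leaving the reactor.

Conversion of A: A consumed = 0.782 × 281.3 = 220 mol/s = 1ξ₁ + 1ξ₂.
Selectivity: 1ξ₁ / (2ξ₂) = 6.08 → ξ₁ = 12.16 ξ₂.
Substitute: (1·12.16 + 1) ξ₂ = 220 → ξ₂ = 16.72 mol/s, ξ₁ = 203.3 mol/s.
Outlet amounts (n = n₀ + Σ ν·ξ):
  A: 281.3 − 1(203.3) − 1(16.72) = 61.32
  C: 711.9 − 1(203.3) − 2(16.72) = 475.2
  B: 0 + 1(203.3) = 203.3
  D: 0 + 2(16.72) = 33.43
Total out = 773.2 mol/s; y_B = 203.3 / 773.2 = 0.2629.

0.263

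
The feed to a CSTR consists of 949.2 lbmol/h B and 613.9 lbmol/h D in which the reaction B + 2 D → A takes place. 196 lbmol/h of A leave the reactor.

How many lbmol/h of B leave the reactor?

753 lbmol/h

For A: n = n₀ + 1ξ → 196 = 0 + 1ξ, giving ξ = 196 lbmol/h.
Outlet amounts (n = n₀ + ν ξ):
  B: 949.2 − 1(196) = 753.2
  D: 613.9 − 2(196) = 221.9
  A: 0 + 1(196) = 196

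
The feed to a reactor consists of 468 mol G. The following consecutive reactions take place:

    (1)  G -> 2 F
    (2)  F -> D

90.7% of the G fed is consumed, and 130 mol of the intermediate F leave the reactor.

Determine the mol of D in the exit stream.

719 mol

Conversion of G: G consumed = 1ξ₁ = 0.907 × 468 → ξ₁ = 424.5 mol.
F balance: n_F = 0 + 2ξ₁ − 1ξ₂ = 130 → ξ₂ = (2·424.5 − 130)/1 = 719 mol.
Outlet amounts (n = n₀ + Σ ν·ξ):
  G: 468 − 1(424.5) = 43.52
  F: 0 + 2(424.5) − 1(719) = 130
  D: 0 + 1(719) = 719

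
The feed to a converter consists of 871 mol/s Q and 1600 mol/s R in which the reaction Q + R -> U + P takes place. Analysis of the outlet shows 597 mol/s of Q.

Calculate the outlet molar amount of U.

For Q: n = n₀ − 1ξ → 597 = 871 − 1ξ, giving ξ = 274 mol/s.
Outlet amounts (n = n₀ + ν ξ):
  Q: 871 − 1(274) = 597
  R: 1600 − 1(274) = 1326
  U: 0 + 1(274) = 274
  P: 0 + 1(274) = 274

274 mol/s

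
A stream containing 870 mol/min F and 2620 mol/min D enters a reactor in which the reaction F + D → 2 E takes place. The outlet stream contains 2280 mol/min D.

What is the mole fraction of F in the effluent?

0.152

For D: n = n₀ − 1ξ → 2280 = 2620 − 1ξ, giving ξ = 340 mol/min.
Outlet amounts (n = n₀ + ν ξ):
  F: 870 − 1(340) = 530
  D: 2620 − 1(340) = 2280
  E: 0 + 2(340) = 680
Total out = 3490 mol/min; y_F = 530 / 3490 = 0.1519.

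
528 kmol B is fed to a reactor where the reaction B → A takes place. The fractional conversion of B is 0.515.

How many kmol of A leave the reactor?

272 kmol

B reacted = 0.515 × 528 = 271.9 kmol; ν_B = −1, so ξ = 271.9/1 = 271.9 kmol.
Outlet amounts (n = n₀ + ν ξ):
  B: 528 − 1(271.9) = 256.1
  A: 0 + 1(271.9) = 271.9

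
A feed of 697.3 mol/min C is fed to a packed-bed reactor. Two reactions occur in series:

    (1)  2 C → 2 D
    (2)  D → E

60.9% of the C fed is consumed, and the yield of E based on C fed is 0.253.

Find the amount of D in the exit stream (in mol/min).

Conversion of C: C consumed = 2ξ₁ = 0.609 × 697.3 → ξ₁ = 212.3 mol/min.
Yield of E: 1ξ₂ / 697.3 = 0.253 → ξ₂ = 176.4 mol/min.
Outlet amounts (n = n₀ + Σ ν·ξ):
  C: 697.3 − 2(212.3) = 272.6
  D: 0 + 2(212.3) − 1(176.4) = 248.2
  E: 0 + 1(176.4) = 176.4

248 mol/min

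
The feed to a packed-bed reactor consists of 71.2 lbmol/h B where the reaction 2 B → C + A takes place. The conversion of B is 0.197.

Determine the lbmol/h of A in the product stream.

B reacted = 0.197 × 71.2 = 14.03 lbmol/h; ν_B = −2, so ξ = 14.03/2 = 7.013 lbmol/h.
Outlet amounts (n = n₀ + ν ξ):
  B: 71.2 − 2(7.013) = 57.17
  C: 0 + 1(7.013) = 7.013
  A: 0 + 1(7.013) = 7.013

7.01 lbmol/h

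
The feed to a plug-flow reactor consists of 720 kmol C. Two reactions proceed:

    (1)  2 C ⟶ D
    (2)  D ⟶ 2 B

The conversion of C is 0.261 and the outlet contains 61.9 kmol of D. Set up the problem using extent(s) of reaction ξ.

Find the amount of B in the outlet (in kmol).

64.1 kmol

Conversion of C: C consumed = 2ξ₁ = 0.261 × 720 → ξ₁ = 93.96 kmol.
D balance: n_D = 0 + 1ξ₁ − 1ξ₂ = 61.9 → ξ₂ = (1·93.96 − 61.9)/1 = 32.06 kmol.
Outlet amounts (n = n₀ + Σ ν·ξ):
  C: 720 − 2(93.96) = 532.1
  D: 0 + 1(93.96) − 1(32.06) = 61.9
  B: 0 + 2(32.06) = 64.12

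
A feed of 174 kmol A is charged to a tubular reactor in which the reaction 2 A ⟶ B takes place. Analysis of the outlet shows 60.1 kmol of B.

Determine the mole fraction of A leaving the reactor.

0.472

For B: n = n₀ + 1ξ → 60.1 = 0 + 1ξ, giving ξ = 60.1 kmol.
Outlet amounts (n = n₀ + ν ξ):
  A: 174 − 2(60.1) = 53.8
  B: 0 + 1(60.1) = 60.1
Total out = 113.9 kmol; y_A = 53.8 / 113.9 = 0.4723.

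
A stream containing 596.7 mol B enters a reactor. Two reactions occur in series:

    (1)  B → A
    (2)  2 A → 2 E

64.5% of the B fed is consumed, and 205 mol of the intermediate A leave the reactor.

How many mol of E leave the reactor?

180 mol

Conversion of B: B consumed = 1ξ₁ = 0.645 × 596.7 → ξ₁ = 384.9 mol.
A balance: n_A = 0 + 1ξ₁ − 2ξ₂ = 205 → ξ₂ = (1·384.9 − 205)/2 = 89.94 mol.
Outlet amounts (n = n₀ + Σ ν·ξ):
  B: 596.7 − 1(384.9) = 211.8
  A: 0 + 1(384.9) − 2(89.94) = 205
  E: 0 + 2(89.94) = 179.9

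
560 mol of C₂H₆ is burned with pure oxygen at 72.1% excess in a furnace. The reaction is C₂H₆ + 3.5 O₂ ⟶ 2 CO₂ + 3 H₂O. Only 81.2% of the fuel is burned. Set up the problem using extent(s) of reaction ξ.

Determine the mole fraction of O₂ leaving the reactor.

Stoichiometric O₂ = 3.5 × 560 = 1960 mol; O₂ fed = 1960 × 1.721 = 3373 mol.
Fuel reacted = 0.812 × 560 → ξ = 454.7 mol.
Outlet (n = n₀ + ν ξ):
  C₂H₆: 560 − 1(454.7) = 105.3
  O₂: 3373 − 3.5(454.7) = 1782
  CO₂: 0 + 2(454.7) = 909.4
  H₂O: 0 + 3(454.7) = 1364
Total out = 4161 mol; y_O₂ = 1782 / 4161 = 0.4282.

0.428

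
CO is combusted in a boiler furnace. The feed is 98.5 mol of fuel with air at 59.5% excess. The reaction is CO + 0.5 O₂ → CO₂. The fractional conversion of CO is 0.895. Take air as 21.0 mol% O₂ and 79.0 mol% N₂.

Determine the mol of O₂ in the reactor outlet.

34.5 mol

Stoichiometric O₂ = 0.5 × 98.5 = 49.25 mol; O₂ fed = 49.25 × 1.595 = 78.55 mol.
N₂ fed = 78.55 × 79/21 = 295.5 mol.
Fuel reacted = 0.895 × 98.5 → ξ = 88.16 mol.
Outlet (n = n₀ + ν ξ):
  CO: 98.5 − 1(88.16) = 10.34
  O₂: 78.55 − 0.5(88.16) = 34.47
  N₂: 295.5 (inert)
  CO₂: 0 + 1(88.16) = 88.16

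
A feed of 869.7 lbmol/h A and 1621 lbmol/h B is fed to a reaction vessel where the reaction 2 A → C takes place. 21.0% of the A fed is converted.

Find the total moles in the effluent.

A reacted = 0.21 × 869.7 = 182.6 lbmol/h; ν_A = −2, so ξ = 182.6/2 = 91.32 lbmol/h.
Outlet amounts (n = n₀ + ν ξ):
  A: 869.7 − 2(91.32) = 687.1
  C: 0 + 1(91.32) = 91.32
  B: 1621 (inert)
Total out = 687.1 + 91.32 + 1621 = 2399 lbmol/h.

2400 lbmol/h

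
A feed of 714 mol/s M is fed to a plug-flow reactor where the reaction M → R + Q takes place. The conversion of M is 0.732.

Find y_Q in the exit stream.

0.423

M reacted = 0.732 × 714 = 522.6 mol/s; ν_M = −1, so ξ = 522.6/1 = 522.6 mol/s.
Outlet amounts (n = n₀ + ν ξ):
  M: 714 − 1(522.6) = 191.4
  R: 0 + 1(522.6) = 522.6
  Q: 0 + 1(522.6) = 522.6
Total out = 1237 mol/s; y_Q = 522.6 / 1237 = 0.4226.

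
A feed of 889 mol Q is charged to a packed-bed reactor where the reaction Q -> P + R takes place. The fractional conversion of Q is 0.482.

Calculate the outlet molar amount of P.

428 mol

Q reacted = 0.482 × 889 = 428.5 mol; ν_Q = −1, so ξ = 428.5/1 = 428.5 mol.
Outlet amounts (n = n₀ + ν ξ):
  Q: 889 − 1(428.5) = 460.5
  P: 0 + 1(428.5) = 428.5
  R: 0 + 1(428.5) = 428.5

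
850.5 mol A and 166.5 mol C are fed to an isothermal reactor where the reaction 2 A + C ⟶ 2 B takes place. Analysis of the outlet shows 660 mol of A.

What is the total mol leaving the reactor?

922 mol

For A: n = n₀ − 2ξ → 660 = 850.5 − 2ξ, giving ξ = 95.25 mol.
Outlet amounts (n = n₀ + ν ξ):
  A: 850.5 − 2(95.25) = 660
  C: 166.5 − 1(95.25) = 71.25
  B: 0 + 2(95.25) = 190.5
Total out = 660 + 71.25 + 190.5 = 921.8 mol.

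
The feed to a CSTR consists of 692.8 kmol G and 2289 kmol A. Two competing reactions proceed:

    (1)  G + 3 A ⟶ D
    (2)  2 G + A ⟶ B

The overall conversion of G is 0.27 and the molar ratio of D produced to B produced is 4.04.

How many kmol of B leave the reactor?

Conversion of G: G consumed = 0.27 × 692.8 = 187.1 kmol = 1ξ₁ + 2ξ₂.
Selectivity: 1ξ₁ / (1ξ₂) = 4.04 → ξ₁ = 4.04 ξ₂.
Substitute: (1·4.04 + 2) ξ₂ = 187.1 → ξ₂ = 30.97 kmol, ξ₁ = 125.1 kmol.
Outlet amounts (n = n₀ + Σ ν·ξ):
  G: 692.8 − 1(125.1) − 2(30.97) = 505.7
  A: 2289 − 3(125.1) − 1(30.97) = 1883
  D: 0 + 1(125.1) = 125.1
  B: 0 + 1(30.97) = 30.97

31 kmol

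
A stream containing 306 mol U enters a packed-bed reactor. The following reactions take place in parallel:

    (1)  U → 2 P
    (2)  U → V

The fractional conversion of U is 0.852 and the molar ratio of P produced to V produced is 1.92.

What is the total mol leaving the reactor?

Conversion of U: U consumed = 0.852 × 306 = 260.7 mol = 1ξ₁ + 1ξ₂.
Selectivity: 2ξ₁ / (1ξ₂) = 1.92 → ξ₁ = 0.96 ξ₂.
Substitute: (1·0.96 + 1) ξ₂ = 260.7 → ξ₂ = 133 mol, ξ₁ = 127.7 mol.
Outlet amounts (n = n₀ + Σ ν·ξ):
  U: 306 − 1(127.7) − 1(133) = 45.29
  P: 0 + 2(127.7) = 255.4
  V: 0 + 1(133) = 133
Total out = 45.29 + 255.4 + 133 = 433.7 mol.

434 mol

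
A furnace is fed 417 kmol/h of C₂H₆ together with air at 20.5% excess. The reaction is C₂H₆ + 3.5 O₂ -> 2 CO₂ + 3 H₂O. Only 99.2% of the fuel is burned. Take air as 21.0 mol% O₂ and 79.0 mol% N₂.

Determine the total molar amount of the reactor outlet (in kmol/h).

9000 kmol/h

Stoichiometric O₂ = 3.5 × 417 = 1460 kmol/h; O₂ fed = 1460 × 1.205 = 1759 kmol/h.
N₂ fed = 1759 × 79/21 = 6616 kmol/h.
Fuel reacted = 0.992 × 417 → ξ = 413.7 kmol/h.
Outlet (n = n₀ + ν ξ):
  C₂H₆: 417 − 1(413.7) = 3.336
  O₂: 1759 − 3.5(413.7) = 310.9
  N₂: 6616 (inert)
  CO₂: 0 + 2(413.7) = 827.3
  H₂O: 0 + 3(413.7) = 1241
Total out = 3.336 + 310.9 + 6616 + 827.3 + 1241 = 8999 kmol/h.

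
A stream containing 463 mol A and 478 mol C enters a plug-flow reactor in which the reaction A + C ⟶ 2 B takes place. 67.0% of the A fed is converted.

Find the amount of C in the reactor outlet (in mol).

A reacted = 0.67 × 463 = 310.2 mol; ν_A = −1, so ξ = 310.2/1 = 310.2 mol.
Outlet amounts (n = n₀ + ν ξ):
  A: 463 − 1(310.2) = 152.8
  C: 478 − 1(310.2) = 167.8
  B: 0 + 2(310.2) = 620.4

168 mol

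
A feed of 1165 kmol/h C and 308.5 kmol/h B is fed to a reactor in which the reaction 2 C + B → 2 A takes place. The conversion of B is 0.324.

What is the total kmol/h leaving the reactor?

1370 kmol/h

B reacted = 0.324 × 308.5 = 99.95 kmol/h; ν_B = −1, so ξ = 99.95/1 = 99.95 kmol/h.
Outlet amounts (n = n₀ + ν ξ):
  C: 1165 − 2(99.95) = 965.1
  B: 308.5 − 1(99.95) = 208.5
  A: 0 + 2(99.95) = 199.9
Total out = 965.1 + 208.5 + 199.9 = 1374 kmol/h.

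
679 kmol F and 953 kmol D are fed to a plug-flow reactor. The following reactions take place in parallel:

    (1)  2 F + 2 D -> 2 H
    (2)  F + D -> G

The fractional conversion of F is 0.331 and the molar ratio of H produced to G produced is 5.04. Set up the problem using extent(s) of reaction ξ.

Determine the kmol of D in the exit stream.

Conversion of F: F consumed = 0.331 × 679 = 224.7 kmol = 2ξ₁ + 1ξ₂.
Selectivity: 2ξ₁ / (1ξ₂) = 5.04 → ξ₁ = 2.52 ξ₂.
Substitute: (2·2.52 + 1) ξ₂ = 224.7 → ξ₂ = 37.21 kmol, ξ₁ = 93.77 kmol.
Outlet amounts (n = n₀ + Σ ν·ξ):
  F: 679 − 2(93.77) − 1(37.21) = 454.3
  D: 953 − 2(93.77) − 1(37.21) = 728.3
  H: 0 + 2(93.77) = 187.5
  G: 0 + 1(37.21) = 37.21

728 kmol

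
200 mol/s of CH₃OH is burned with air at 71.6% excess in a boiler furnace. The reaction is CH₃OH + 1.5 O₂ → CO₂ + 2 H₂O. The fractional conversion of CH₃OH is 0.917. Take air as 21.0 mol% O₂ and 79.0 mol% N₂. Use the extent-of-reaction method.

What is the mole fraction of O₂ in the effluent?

0.0874

Stoichiometric O₂ = 1.5 × 200 = 300 mol/s; O₂ fed = 300 × 1.716 = 514.8 mol/s.
N₂ fed = 514.8 × 79/21 = 1937 mol/s.
Fuel reacted = 0.917 × 200 → ξ = 183.4 mol/s.
Outlet (n = n₀ + ν ξ):
  CH₃OH: 200 − 1(183.4) = 16.6
  O₂: 514.8 − 1.5(183.4) = 239.7
  N₂: 1937 (inert)
  CO₂: 0 + 1(183.4) = 183.4
  H₂O: 0 + 2(183.4) = 366.8
Total out = 2743 mol/s; y_O₂ = 239.7 / 2743 = 0.08738.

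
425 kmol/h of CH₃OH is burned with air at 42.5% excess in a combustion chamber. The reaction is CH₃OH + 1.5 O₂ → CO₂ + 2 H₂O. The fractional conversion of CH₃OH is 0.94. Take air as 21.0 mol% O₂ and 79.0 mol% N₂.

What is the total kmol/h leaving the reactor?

Stoichiometric O₂ = 1.5 × 425 = 637.5 kmol/h; O₂ fed = 637.5 × 1.425 = 908.4 kmol/h.
N₂ fed = 908.4 × 79/21 = 3417 kmol/h.
Fuel reacted = 0.94 × 425 → ξ = 399.5 kmol/h.
Outlet (n = n₀ + ν ξ):
  CH₃OH: 425 − 1(399.5) = 25.5
  O₂: 908.4 − 1.5(399.5) = 309.2
  N₂: 3417 (inert)
  CO₂: 0 + 1(399.5) = 399.5
  H₂O: 0 + 2(399.5) = 799
Total out = 25.5 + 309.2 + 3417 + 399.5 + 799 = 4951 kmol/h.

4950 kmol/h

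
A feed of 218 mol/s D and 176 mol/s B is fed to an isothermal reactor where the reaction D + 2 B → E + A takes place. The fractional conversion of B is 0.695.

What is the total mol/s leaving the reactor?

333 mol/s

B reacted = 0.695 × 176 = 122.3 mol/s; ν_B = −2, so ξ = 122.3/2 = 61.16 mol/s.
Outlet amounts (n = n₀ + ν ξ):
  D: 218 − 1(61.16) = 156.8
  B: 176 − 2(61.16) = 53.68
  E: 0 + 1(61.16) = 61.16
  A: 0 + 1(61.16) = 61.16
Total out = 156.8 + 53.68 + 61.16 + 61.16 = 332.8 mol/s.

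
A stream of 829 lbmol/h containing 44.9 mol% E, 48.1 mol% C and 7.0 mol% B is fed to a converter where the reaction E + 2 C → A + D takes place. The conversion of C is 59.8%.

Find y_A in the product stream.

0.168

C reacted = 0.598 × 398.7 = 238.5 lbmol/h; ν_C = −2, so ξ = 238.5/2 = 119.2 lbmol/h.
Outlet amounts (n = n₀ + ν ξ):
  E: 372.2 − 1(119.2) = 253
  C: 398.7 − 2(119.2) = 160.3
  A: 0 + 1(119.2) = 119.2
  D: 0 + 1(119.2) = 119.2
  B: 58.03 (inert)
Total out = 709.8 lbmol/h; y_A = 119.2 / 709.8 = 0.168.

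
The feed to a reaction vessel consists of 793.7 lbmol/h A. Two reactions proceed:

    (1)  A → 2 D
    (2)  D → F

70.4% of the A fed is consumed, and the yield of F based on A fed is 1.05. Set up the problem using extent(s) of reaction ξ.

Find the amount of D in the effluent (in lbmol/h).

Conversion of A: A consumed = 1ξ₁ = 0.704 × 793.7 → ξ₁ = 558.8 lbmol/h.
Yield of F: 1ξ₂ / 793.7 = 1.05 → ξ₂ = 833.4 lbmol/h.
Outlet amounts (n = n₀ + Σ ν·ξ):
  A: 793.7 − 1(558.8) = 234.9
  D: 0 + 2(558.8) − 1(833.4) = 284.1
  F: 0 + 1(833.4) = 833.4

284 lbmol/h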